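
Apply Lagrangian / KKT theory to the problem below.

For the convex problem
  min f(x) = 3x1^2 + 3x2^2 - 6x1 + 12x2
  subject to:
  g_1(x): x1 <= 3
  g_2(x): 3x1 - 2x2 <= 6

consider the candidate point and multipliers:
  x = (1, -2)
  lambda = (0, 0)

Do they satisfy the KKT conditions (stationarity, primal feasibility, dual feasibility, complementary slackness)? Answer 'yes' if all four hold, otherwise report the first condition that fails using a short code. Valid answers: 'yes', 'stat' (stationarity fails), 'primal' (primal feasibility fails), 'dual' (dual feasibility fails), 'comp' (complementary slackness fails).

Gradient of f: grad f(x) = Q x + c = (0, 0)
Constraint values g_i(x) = a_i^T x - b_i:
  g_1((1, -2)) = -2
  g_2((1, -2)) = 1
Stationarity residual: grad f(x) + sum_i lambda_i a_i = (0, 0)
  -> stationarity OK
Primal feasibility (all g_i <= 0): FAILS
Dual feasibility (all lambda_i >= 0): OK
Complementary slackness (lambda_i * g_i(x) = 0 for all i): OK

Verdict: the first failing condition is primal_feasibility -> primal.

primal


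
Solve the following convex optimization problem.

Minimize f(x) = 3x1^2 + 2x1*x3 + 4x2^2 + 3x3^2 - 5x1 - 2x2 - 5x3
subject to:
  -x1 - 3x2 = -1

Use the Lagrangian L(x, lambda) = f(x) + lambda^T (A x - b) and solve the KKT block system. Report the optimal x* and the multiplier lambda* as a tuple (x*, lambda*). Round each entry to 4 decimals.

Form the Lagrangian:
  L(x, lambda) = (1/2) x^T Q x + c^T x + lambda^T (A x - b)
Stationarity (grad_x L = 0): Q x + c + A^T lambda = 0.
Primal feasibility: A x = b.

This gives the KKT block system:
  [ Q   A^T ] [ x     ]   [-c ]
  [ A    0  ] [ lambda ] = [ b ]

Solving the linear system:
  x*      = (0.5714, 0.1429, 0.6429)
  lambda* = (-0.2857)
  f(x*)   = -3.3214

x* = (0.5714, 0.1429, 0.6429), lambda* = (-0.2857)


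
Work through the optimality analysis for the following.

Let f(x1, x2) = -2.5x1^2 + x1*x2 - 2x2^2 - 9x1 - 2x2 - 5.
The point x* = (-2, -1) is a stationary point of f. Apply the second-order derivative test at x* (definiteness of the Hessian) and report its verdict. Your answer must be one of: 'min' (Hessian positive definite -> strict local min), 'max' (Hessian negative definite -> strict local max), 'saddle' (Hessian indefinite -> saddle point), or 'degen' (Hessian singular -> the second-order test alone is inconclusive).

Compute the Hessian H = grad^2 f:
  H = [[-5, 1], [1, -4]]
Verify stationarity: grad f(x*) = H x* + g = (0, 0).
Eigenvalues of H: -5.618, -3.382.
Both eigenvalues < 0, so H is negative definite -> x* is a strict local max.

max


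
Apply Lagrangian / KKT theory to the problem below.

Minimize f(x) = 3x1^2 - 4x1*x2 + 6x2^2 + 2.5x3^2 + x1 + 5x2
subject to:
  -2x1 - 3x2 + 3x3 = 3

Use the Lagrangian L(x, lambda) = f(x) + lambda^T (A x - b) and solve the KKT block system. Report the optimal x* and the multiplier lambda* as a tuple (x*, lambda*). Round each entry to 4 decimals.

Form the Lagrangian:
  L(x, lambda) = (1/2) x^T Q x + c^T x + lambda^T (A x - b)
Stationarity (grad_x L = 0): Q x + c + A^T lambda = 0.
Primal feasibility: A x = b.

This gives the KKT block system:
  [ Q   A^T ] [ x     ]   [-c ]
  [ A    0  ] [ lambda ] = [ b ]

Solving the linear system:
  x*      = (-0.5766, -0.6108, 0.0048)
  lambda* = (-0.008)
  f(x*)   = -1.8034

x* = (-0.5766, -0.6108, 0.0048), lambda* = (-0.008)


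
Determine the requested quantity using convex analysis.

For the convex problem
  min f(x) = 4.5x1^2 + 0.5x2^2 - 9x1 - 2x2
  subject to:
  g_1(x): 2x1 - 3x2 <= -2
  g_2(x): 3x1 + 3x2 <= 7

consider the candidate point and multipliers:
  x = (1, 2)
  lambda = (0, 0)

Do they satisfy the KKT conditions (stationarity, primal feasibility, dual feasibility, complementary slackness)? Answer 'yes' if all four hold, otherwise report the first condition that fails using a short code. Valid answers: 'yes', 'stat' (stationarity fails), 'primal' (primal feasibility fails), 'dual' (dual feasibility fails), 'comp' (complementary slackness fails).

Gradient of f: grad f(x) = Q x + c = (0, 0)
Constraint values g_i(x) = a_i^T x - b_i:
  g_1((1, 2)) = -2
  g_2((1, 2)) = 2
Stationarity residual: grad f(x) + sum_i lambda_i a_i = (0, 0)
  -> stationarity OK
Primal feasibility (all g_i <= 0): FAILS
Dual feasibility (all lambda_i >= 0): OK
Complementary slackness (lambda_i * g_i(x) = 0 for all i): OK

Verdict: the first failing condition is primal_feasibility -> primal.

primal


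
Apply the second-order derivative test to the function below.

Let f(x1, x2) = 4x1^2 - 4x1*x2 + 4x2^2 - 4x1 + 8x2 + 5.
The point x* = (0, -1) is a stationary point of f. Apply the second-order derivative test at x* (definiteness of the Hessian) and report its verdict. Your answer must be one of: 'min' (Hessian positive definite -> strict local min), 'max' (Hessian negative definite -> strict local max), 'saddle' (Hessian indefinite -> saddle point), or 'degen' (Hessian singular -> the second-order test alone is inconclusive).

Compute the Hessian H = grad^2 f:
  H = [[8, -4], [-4, 8]]
Verify stationarity: grad f(x*) = H x* + g = (0, 0).
Eigenvalues of H: 4, 12.
Both eigenvalues > 0, so H is positive definite -> x* is a strict local min.

min


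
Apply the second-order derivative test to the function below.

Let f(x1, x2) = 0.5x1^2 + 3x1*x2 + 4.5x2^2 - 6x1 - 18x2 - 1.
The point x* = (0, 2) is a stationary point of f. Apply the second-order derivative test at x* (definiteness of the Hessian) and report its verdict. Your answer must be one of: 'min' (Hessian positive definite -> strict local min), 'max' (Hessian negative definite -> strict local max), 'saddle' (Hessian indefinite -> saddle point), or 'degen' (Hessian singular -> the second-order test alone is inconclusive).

Compute the Hessian H = grad^2 f:
  H = [[1, 3], [3, 9]]
Verify stationarity: grad f(x*) = H x* + g = (0, 0).
Eigenvalues of H: 0, 10.
H has a zero eigenvalue (singular; positive semidefinite but not definite), so H is neither positive definite, negative definite, nor indefinite. The second-order test alone is inconclusive -> degen.
(Indeed, f is constant along the null direction of H through x*, so x* is not a strict local extremum.)

degen


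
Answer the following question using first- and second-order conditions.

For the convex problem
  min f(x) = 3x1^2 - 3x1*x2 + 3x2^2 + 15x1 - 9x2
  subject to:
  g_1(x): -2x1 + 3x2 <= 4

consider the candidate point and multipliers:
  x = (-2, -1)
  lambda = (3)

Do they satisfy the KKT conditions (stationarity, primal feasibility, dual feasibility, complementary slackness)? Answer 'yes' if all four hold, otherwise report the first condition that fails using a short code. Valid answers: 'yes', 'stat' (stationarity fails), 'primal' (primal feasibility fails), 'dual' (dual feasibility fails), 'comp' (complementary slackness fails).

Gradient of f: grad f(x) = Q x + c = (6, -9)
Constraint values g_i(x) = a_i^T x - b_i:
  g_1((-2, -1)) = -3
Stationarity residual: grad f(x) + sum_i lambda_i a_i = (0, 0)
  -> stationarity OK
Primal feasibility (all g_i <= 0): OK
Dual feasibility (all lambda_i >= 0): OK
Complementary slackness (lambda_i * g_i(x) = 0 for all i): FAILS

Verdict: the first failing condition is complementary_slackness -> comp.

comp


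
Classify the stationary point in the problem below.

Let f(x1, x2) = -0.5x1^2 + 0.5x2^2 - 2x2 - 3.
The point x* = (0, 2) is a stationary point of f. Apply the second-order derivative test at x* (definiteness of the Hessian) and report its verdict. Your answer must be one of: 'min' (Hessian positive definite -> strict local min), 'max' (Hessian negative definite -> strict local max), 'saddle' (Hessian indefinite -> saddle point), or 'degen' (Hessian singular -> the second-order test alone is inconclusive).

Compute the Hessian H = grad^2 f:
  H = [[-1, 0], [0, 1]]
Verify stationarity: grad f(x*) = H x* + g = (0, 0).
Eigenvalues of H: -1, 1.
Eigenvalues have mixed signs, so H is indefinite -> x* is a saddle point.

saddle


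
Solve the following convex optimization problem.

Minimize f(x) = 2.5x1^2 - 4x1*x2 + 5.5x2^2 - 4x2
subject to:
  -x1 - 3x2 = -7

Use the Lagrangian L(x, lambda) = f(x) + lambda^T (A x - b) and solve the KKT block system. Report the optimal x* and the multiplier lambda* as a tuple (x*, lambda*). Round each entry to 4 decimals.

Form the Lagrangian:
  L(x, lambda) = (1/2) x^T Q x + c^T x + lambda^T (A x - b)
Stationarity (grad_x L = 0): Q x + c + A^T lambda = 0.
Primal feasibility: A x = b.

This gives the KKT block system:
  [ Q   A^T ] [ x     ]   [-c ]
  [ A    0  ] [ lambda ] = [ b ]

Solving the linear system:
  x*      = (1.8625, 1.7125)
  lambda* = (2.4625)
  f(x*)   = 5.1937

x* = (1.8625, 1.7125), lambda* = (2.4625)


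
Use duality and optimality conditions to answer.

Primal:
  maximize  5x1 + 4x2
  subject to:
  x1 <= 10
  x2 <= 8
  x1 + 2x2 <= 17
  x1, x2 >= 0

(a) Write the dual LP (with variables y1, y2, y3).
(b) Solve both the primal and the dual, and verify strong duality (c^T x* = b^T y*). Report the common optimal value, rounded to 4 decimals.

The standard primal-dual pair for 'max c^T x s.t. A x <= b, x >= 0' is:
  Dual:  min b^T y  s.t.  A^T y >= c,  y >= 0.

So the dual LP is:
  minimize  10y1 + 8y2 + 17y3
  subject to:
    y1 + y3 >= 5
    y2 + 2y3 >= 4
    y1, y2, y3 >= 0

Solving the primal: x* = (10, 3.5).
  primal value c^T x* = 64.
Solving the dual: y* = (3, 0, 2).
  dual value b^T y* = 64.
Strong duality: c^T x* = b^T y*. Confirmed.

64


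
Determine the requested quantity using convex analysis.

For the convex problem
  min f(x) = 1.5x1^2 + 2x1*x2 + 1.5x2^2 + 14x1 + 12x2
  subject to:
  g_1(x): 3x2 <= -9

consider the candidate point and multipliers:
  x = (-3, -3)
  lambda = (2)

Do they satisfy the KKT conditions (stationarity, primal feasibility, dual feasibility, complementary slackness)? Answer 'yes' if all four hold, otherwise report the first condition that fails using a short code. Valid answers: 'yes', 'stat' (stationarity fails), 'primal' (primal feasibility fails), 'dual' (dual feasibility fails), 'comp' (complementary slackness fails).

Gradient of f: grad f(x) = Q x + c = (-1, -3)
Constraint values g_i(x) = a_i^T x - b_i:
  g_1((-3, -3)) = 0
Stationarity residual: grad f(x) + sum_i lambda_i a_i = (-1, 3)
  -> stationarity FAILS
Primal feasibility (all g_i <= 0): OK
Dual feasibility (all lambda_i >= 0): OK
Complementary slackness (lambda_i * g_i(x) = 0 for all i): OK

Verdict: the first failing condition is stationarity -> stat.

stat


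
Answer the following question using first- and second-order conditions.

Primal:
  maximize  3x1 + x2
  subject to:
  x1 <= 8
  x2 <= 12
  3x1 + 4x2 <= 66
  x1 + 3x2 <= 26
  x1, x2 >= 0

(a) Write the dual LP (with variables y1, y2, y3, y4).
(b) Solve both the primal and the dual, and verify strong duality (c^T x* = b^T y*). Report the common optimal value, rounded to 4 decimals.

The standard primal-dual pair for 'max c^T x s.t. A x <= b, x >= 0' is:
  Dual:  min b^T y  s.t.  A^T y >= c,  y >= 0.

So the dual LP is:
  minimize  8y1 + 12y2 + 66y3 + 26y4
  subject to:
    y1 + 3y3 + y4 >= 3
    y2 + 4y3 + 3y4 >= 1
    y1, y2, y3, y4 >= 0

Solving the primal: x* = (8, 6).
  primal value c^T x* = 30.
Solving the dual: y* = (2.6667, 0, 0, 0.3333).
  dual value b^T y* = 30.
Strong duality: c^T x* = b^T y*. Confirmed.

30


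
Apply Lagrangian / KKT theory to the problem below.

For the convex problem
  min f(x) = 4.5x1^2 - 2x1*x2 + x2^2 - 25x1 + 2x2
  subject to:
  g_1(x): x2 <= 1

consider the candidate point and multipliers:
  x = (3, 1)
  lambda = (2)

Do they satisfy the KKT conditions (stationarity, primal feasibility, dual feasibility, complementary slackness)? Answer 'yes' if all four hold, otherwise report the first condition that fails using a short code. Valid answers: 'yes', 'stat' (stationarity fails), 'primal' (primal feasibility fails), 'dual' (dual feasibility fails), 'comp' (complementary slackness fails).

Gradient of f: grad f(x) = Q x + c = (0, -2)
Constraint values g_i(x) = a_i^T x - b_i:
  g_1((3, 1)) = 0
Stationarity residual: grad f(x) + sum_i lambda_i a_i = (0, 0)
  -> stationarity OK
Primal feasibility (all g_i <= 0): OK
Dual feasibility (all lambda_i >= 0): OK
Complementary slackness (lambda_i * g_i(x) = 0 for all i): OK

Verdict: yes, KKT holds.

yes


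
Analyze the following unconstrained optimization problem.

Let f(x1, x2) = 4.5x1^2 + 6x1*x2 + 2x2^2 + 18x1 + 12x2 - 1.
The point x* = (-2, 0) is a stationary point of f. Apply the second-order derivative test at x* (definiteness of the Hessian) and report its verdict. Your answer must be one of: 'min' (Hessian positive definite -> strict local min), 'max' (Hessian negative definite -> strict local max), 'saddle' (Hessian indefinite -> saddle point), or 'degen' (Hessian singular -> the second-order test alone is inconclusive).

Compute the Hessian H = grad^2 f:
  H = [[9, 6], [6, 4]]
Verify stationarity: grad f(x*) = H x* + g = (0, 0).
Eigenvalues of H: 0, 13.
H has a zero eigenvalue (singular; positive semidefinite but not definite), so H is neither positive definite, negative definite, nor indefinite. The second-order test alone is inconclusive -> degen.
(Indeed, f is constant along the null direction of H through x*, so x* is not a strict local extremum.)

degen


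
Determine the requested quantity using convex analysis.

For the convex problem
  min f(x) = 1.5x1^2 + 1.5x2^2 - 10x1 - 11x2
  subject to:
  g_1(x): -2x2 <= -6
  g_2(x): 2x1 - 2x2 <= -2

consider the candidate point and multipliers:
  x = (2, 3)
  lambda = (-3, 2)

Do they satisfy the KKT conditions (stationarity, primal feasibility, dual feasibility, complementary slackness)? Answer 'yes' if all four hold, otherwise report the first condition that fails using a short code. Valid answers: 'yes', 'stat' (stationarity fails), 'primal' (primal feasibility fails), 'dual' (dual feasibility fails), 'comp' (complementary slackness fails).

Gradient of f: grad f(x) = Q x + c = (-4, -2)
Constraint values g_i(x) = a_i^T x - b_i:
  g_1((2, 3)) = 0
  g_2((2, 3)) = 0
Stationarity residual: grad f(x) + sum_i lambda_i a_i = (0, 0)
  -> stationarity OK
Primal feasibility (all g_i <= 0): OK
Dual feasibility (all lambda_i >= 0): FAILS
Complementary slackness (lambda_i * g_i(x) = 0 for all i): OK

Verdict: the first failing condition is dual_feasibility -> dual.

dual


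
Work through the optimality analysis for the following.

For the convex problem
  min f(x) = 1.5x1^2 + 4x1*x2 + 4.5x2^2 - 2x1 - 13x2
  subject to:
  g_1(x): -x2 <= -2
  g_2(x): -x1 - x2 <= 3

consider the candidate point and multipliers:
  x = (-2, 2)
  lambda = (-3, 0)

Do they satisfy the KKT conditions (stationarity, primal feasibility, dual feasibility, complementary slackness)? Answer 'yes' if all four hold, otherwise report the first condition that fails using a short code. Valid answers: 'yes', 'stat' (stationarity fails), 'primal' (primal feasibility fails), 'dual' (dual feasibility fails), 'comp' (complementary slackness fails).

Gradient of f: grad f(x) = Q x + c = (0, -3)
Constraint values g_i(x) = a_i^T x - b_i:
  g_1((-2, 2)) = 0
  g_2((-2, 2)) = -3
Stationarity residual: grad f(x) + sum_i lambda_i a_i = (0, 0)
  -> stationarity OK
Primal feasibility (all g_i <= 0): OK
Dual feasibility (all lambda_i >= 0): FAILS
Complementary slackness (lambda_i * g_i(x) = 0 for all i): OK

Verdict: the first failing condition is dual_feasibility -> dual.

dual


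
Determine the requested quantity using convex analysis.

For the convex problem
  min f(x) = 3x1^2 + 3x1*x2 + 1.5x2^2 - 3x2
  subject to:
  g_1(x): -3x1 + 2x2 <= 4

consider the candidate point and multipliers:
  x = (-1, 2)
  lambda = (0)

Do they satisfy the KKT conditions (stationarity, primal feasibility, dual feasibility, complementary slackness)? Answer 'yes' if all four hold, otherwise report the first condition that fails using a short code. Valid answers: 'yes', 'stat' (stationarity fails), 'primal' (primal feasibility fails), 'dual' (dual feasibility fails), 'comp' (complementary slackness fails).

Gradient of f: grad f(x) = Q x + c = (0, 0)
Constraint values g_i(x) = a_i^T x - b_i:
  g_1((-1, 2)) = 3
Stationarity residual: grad f(x) + sum_i lambda_i a_i = (0, 0)
  -> stationarity OK
Primal feasibility (all g_i <= 0): FAILS
Dual feasibility (all lambda_i >= 0): OK
Complementary slackness (lambda_i * g_i(x) = 0 for all i): OK

Verdict: the first failing condition is primal_feasibility -> primal.

primal


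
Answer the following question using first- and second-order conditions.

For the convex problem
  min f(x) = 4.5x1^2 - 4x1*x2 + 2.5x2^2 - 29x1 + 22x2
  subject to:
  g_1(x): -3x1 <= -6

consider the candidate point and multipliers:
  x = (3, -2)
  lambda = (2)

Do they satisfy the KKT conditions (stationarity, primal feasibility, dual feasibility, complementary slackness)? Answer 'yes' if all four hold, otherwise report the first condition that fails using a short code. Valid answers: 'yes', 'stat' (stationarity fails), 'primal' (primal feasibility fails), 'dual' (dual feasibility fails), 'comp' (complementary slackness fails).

Gradient of f: grad f(x) = Q x + c = (6, 0)
Constraint values g_i(x) = a_i^T x - b_i:
  g_1((3, -2)) = -3
Stationarity residual: grad f(x) + sum_i lambda_i a_i = (0, 0)
  -> stationarity OK
Primal feasibility (all g_i <= 0): OK
Dual feasibility (all lambda_i >= 0): OK
Complementary slackness (lambda_i * g_i(x) = 0 for all i): FAILS

Verdict: the first failing condition is complementary_slackness -> comp.

comp


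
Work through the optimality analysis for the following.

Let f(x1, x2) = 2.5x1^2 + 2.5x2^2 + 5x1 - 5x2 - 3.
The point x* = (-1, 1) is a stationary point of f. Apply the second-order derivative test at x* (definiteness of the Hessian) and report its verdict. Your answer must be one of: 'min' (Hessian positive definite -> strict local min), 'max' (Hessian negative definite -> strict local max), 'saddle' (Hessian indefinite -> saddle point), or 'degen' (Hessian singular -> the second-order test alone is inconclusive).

Compute the Hessian H = grad^2 f:
  H = [[5, 0], [0, 5]]
Verify stationarity: grad f(x*) = H x* + g = (0, 0).
Eigenvalues of H: 5, 5.
Both eigenvalues > 0, so H is positive definite -> x* is a strict local min.

min


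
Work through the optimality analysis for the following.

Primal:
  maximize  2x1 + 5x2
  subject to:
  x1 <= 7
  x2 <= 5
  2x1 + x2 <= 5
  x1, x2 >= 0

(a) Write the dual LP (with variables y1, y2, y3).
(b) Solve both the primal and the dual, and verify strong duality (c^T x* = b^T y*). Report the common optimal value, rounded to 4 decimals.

The standard primal-dual pair for 'max c^T x s.t. A x <= b, x >= 0' is:
  Dual:  min b^T y  s.t.  A^T y >= c,  y >= 0.

So the dual LP is:
  minimize  7y1 + 5y2 + 5y3
  subject to:
    y1 + 2y3 >= 2
    y2 + y3 >= 5
    y1, y2, y3 >= 0

Solving the primal: x* = (0, 5).
  primal value c^T x* = 25.
Solving the dual: y* = (0, 4, 1).
  dual value b^T y* = 25.
Strong duality: c^T x* = b^T y*. Confirmed.

25


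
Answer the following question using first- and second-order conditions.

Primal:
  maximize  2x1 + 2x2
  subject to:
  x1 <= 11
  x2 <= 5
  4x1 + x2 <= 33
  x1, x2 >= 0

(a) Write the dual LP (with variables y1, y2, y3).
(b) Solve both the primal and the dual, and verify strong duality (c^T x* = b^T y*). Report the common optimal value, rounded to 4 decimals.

The standard primal-dual pair for 'max c^T x s.t. A x <= b, x >= 0' is:
  Dual:  min b^T y  s.t.  A^T y >= c,  y >= 0.

So the dual LP is:
  minimize  11y1 + 5y2 + 33y3
  subject to:
    y1 + 4y3 >= 2
    y2 + y3 >= 2
    y1, y2, y3 >= 0

Solving the primal: x* = (7, 5).
  primal value c^T x* = 24.
Solving the dual: y* = (0, 1.5, 0.5).
  dual value b^T y* = 24.
Strong duality: c^T x* = b^T y*. Confirmed.

24


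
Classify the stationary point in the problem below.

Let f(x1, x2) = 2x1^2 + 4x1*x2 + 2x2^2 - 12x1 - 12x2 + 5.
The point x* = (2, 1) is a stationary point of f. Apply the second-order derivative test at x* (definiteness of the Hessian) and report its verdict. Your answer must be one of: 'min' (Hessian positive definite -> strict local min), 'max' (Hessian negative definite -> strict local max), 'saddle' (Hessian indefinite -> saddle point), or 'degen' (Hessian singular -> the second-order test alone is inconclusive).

Compute the Hessian H = grad^2 f:
  H = [[4, 4], [4, 4]]
Verify stationarity: grad f(x*) = H x* + g = (0, 0).
Eigenvalues of H: 0, 8.
H has a zero eigenvalue (singular; positive semidefinite but not definite), so H is neither positive definite, negative definite, nor indefinite. The second-order test alone is inconclusive -> degen.
(Indeed, f is constant along the null direction of H through x*, so x* is not a strict local extremum.)

degen


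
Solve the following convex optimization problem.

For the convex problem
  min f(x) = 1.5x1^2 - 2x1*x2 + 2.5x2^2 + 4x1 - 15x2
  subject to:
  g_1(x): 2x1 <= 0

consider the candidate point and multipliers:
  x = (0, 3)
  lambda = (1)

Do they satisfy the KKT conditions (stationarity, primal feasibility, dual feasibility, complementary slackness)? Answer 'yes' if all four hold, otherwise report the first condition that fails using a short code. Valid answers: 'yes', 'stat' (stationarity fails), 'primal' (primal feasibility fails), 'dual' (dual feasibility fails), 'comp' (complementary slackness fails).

Gradient of f: grad f(x) = Q x + c = (-2, 0)
Constraint values g_i(x) = a_i^T x - b_i:
  g_1((0, 3)) = 0
Stationarity residual: grad f(x) + sum_i lambda_i a_i = (0, 0)
  -> stationarity OK
Primal feasibility (all g_i <= 0): OK
Dual feasibility (all lambda_i >= 0): OK
Complementary slackness (lambda_i * g_i(x) = 0 for all i): OK

Verdict: yes, KKT holds.

yes


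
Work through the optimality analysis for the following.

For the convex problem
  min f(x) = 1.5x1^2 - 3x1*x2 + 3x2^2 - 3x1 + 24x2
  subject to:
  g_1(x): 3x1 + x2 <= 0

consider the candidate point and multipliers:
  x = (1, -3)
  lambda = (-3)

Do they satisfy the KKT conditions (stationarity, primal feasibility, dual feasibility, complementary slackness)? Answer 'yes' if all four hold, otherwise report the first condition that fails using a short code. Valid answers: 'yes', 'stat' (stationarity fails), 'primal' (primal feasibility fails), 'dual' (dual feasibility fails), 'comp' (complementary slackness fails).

Gradient of f: grad f(x) = Q x + c = (9, 3)
Constraint values g_i(x) = a_i^T x - b_i:
  g_1((1, -3)) = 0
Stationarity residual: grad f(x) + sum_i lambda_i a_i = (0, 0)
  -> stationarity OK
Primal feasibility (all g_i <= 0): OK
Dual feasibility (all lambda_i >= 0): FAILS
Complementary slackness (lambda_i * g_i(x) = 0 for all i): OK

Verdict: the first failing condition is dual_feasibility -> dual.

dual


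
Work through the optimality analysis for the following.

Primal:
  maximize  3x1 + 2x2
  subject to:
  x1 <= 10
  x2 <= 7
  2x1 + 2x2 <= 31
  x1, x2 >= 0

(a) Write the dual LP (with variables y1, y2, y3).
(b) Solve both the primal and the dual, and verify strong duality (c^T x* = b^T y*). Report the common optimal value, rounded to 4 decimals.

The standard primal-dual pair for 'max c^T x s.t. A x <= b, x >= 0' is:
  Dual:  min b^T y  s.t.  A^T y >= c,  y >= 0.

So the dual LP is:
  minimize  10y1 + 7y2 + 31y3
  subject to:
    y1 + 2y3 >= 3
    y2 + 2y3 >= 2
    y1, y2, y3 >= 0

Solving the primal: x* = (10, 5.5).
  primal value c^T x* = 41.
Solving the dual: y* = (1, 0, 1).
  dual value b^T y* = 41.
Strong duality: c^T x* = b^T y*. Confirmed.

41


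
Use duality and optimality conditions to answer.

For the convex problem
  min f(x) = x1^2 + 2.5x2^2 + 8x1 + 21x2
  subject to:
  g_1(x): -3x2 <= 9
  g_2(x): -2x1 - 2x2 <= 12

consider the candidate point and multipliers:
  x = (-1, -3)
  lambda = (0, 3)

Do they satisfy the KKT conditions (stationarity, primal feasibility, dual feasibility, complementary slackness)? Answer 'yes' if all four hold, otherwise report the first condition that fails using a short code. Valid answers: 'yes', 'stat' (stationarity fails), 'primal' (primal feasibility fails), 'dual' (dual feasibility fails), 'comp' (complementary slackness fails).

Gradient of f: grad f(x) = Q x + c = (6, 6)
Constraint values g_i(x) = a_i^T x - b_i:
  g_1((-1, -3)) = 0
  g_2((-1, -3)) = -4
Stationarity residual: grad f(x) + sum_i lambda_i a_i = (0, 0)
  -> stationarity OK
Primal feasibility (all g_i <= 0): OK
Dual feasibility (all lambda_i >= 0): OK
Complementary slackness (lambda_i * g_i(x) = 0 for all i): FAILS

Verdict: the first failing condition is complementary_slackness -> comp.

comp


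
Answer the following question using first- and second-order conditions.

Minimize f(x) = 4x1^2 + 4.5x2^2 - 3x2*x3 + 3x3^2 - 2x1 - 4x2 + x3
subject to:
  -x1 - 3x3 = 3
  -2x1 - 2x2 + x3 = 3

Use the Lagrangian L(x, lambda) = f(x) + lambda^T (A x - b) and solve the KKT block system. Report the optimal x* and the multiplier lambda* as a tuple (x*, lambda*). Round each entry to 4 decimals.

Form the Lagrangian:
  L(x, lambda) = (1/2) x^T Q x + c^T x + lambda^T (A x - b)
Stationarity (grad_x L = 0): Q x + c + A^T lambda = 0.
Primal feasibility: A x = b.

This gives the KKT block system:
  [ Q   A^T ] [ x     ]   [-c ]
  [ A    0  ] [ lambda ] = [ b ]

Solving the linear system:
  x*      = (-1.0673, -0.7549, -0.6442)
  lambda* = (-1.6771, -4.4305)
  f(x*)   = 11.4163

x* = (-1.0673, -0.7549, -0.6442), lambda* = (-1.6771, -4.4305)


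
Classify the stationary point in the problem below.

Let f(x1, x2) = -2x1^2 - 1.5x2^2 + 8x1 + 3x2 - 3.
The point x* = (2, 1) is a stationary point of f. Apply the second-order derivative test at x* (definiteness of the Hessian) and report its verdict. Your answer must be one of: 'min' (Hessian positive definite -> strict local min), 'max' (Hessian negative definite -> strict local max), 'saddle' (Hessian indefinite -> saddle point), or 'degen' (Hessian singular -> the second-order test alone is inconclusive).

Compute the Hessian H = grad^2 f:
  H = [[-4, 0], [0, -3]]
Verify stationarity: grad f(x*) = H x* + g = (0, 0).
Eigenvalues of H: -4, -3.
Both eigenvalues < 0, so H is negative definite -> x* is a strict local max.

max


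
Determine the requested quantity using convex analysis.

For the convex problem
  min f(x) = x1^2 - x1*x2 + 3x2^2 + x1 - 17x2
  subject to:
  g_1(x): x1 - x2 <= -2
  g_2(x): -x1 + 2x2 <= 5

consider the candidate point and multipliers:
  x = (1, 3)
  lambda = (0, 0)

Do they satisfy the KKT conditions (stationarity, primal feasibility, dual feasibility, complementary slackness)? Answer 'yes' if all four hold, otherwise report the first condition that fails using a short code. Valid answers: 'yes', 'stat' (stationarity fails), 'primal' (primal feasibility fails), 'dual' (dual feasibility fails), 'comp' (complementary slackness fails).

Gradient of f: grad f(x) = Q x + c = (0, 0)
Constraint values g_i(x) = a_i^T x - b_i:
  g_1((1, 3)) = 0
  g_2((1, 3)) = 0
Stationarity residual: grad f(x) + sum_i lambda_i a_i = (0, 0)
  -> stationarity OK
Primal feasibility (all g_i <= 0): OK
Dual feasibility (all lambda_i >= 0): OK
Complementary slackness (lambda_i * g_i(x) = 0 for all i): OK

Verdict: yes, KKT holds.

yes


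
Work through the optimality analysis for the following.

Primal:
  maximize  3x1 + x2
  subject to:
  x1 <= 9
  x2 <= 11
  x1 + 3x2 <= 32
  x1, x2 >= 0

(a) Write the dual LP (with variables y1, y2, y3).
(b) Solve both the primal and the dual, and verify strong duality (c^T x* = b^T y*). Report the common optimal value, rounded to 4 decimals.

The standard primal-dual pair for 'max c^T x s.t. A x <= b, x >= 0' is:
  Dual:  min b^T y  s.t.  A^T y >= c,  y >= 0.

So the dual LP is:
  minimize  9y1 + 11y2 + 32y3
  subject to:
    y1 + y3 >= 3
    y2 + 3y3 >= 1
    y1, y2, y3 >= 0

Solving the primal: x* = (9, 7.6667).
  primal value c^T x* = 34.6667.
Solving the dual: y* = (2.6667, 0, 0.3333).
  dual value b^T y* = 34.6667.
Strong duality: c^T x* = b^T y*. Confirmed.

34.6667


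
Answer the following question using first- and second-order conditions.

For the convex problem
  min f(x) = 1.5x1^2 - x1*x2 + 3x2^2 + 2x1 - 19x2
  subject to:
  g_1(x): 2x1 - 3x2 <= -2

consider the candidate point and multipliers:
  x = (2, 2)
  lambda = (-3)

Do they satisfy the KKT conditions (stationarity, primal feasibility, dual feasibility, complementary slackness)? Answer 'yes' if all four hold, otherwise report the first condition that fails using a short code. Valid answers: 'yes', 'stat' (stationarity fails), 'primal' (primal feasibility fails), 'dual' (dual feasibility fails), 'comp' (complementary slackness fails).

Gradient of f: grad f(x) = Q x + c = (6, -9)
Constraint values g_i(x) = a_i^T x - b_i:
  g_1((2, 2)) = 0
Stationarity residual: grad f(x) + sum_i lambda_i a_i = (0, 0)
  -> stationarity OK
Primal feasibility (all g_i <= 0): OK
Dual feasibility (all lambda_i >= 0): FAILS
Complementary slackness (lambda_i * g_i(x) = 0 for all i): OK

Verdict: the first failing condition is dual_feasibility -> dual.

dual


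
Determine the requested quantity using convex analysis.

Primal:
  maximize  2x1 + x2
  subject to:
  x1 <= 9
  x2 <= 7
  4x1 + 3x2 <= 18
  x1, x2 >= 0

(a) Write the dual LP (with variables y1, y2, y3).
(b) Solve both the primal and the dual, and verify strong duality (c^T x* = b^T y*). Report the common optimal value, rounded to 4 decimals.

The standard primal-dual pair for 'max c^T x s.t. A x <= b, x >= 0' is:
  Dual:  min b^T y  s.t.  A^T y >= c,  y >= 0.

So the dual LP is:
  minimize  9y1 + 7y2 + 18y3
  subject to:
    y1 + 4y3 >= 2
    y2 + 3y3 >= 1
    y1, y2, y3 >= 0

Solving the primal: x* = (4.5, 0).
  primal value c^T x* = 9.
Solving the dual: y* = (0, 0, 0.5).
  dual value b^T y* = 9.
Strong duality: c^T x* = b^T y*. Confirmed.

9


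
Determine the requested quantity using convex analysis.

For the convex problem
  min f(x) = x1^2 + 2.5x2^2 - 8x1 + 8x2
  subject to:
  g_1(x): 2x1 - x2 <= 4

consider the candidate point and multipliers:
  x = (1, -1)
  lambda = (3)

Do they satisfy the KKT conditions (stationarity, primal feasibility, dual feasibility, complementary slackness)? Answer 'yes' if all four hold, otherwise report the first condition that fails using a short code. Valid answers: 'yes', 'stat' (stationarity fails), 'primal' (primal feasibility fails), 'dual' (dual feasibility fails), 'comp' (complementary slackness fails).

Gradient of f: grad f(x) = Q x + c = (-6, 3)
Constraint values g_i(x) = a_i^T x - b_i:
  g_1((1, -1)) = -1
Stationarity residual: grad f(x) + sum_i lambda_i a_i = (0, 0)
  -> stationarity OK
Primal feasibility (all g_i <= 0): OK
Dual feasibility (all lambda_i >= 0): OK
Complementary slackness (lambda_i * g_i(x) = 0 for all i): FAILS

Verdict: the first failing condition is complementary_slackness -> comp.

comp


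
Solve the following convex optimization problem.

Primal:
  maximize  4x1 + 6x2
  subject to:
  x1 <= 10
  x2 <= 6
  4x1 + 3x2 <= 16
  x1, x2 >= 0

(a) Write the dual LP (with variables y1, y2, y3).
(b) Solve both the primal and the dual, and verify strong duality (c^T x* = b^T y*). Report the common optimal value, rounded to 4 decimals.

The standard primal-dual pair for 'max c^T x s.t. A x <= b, x >= 0' is:
  Dual:  min b^T y  s.t.  A^T y >= c,  y >= 0.

So the dual LP is:
  minimize  10y1 + 6y2 + 16y3
  subject to:
    y1 + 4y3 >= 4
    y2 + 3y3 >= 6
    y1, y2, y3 >= 0

Solving the primal: x* = (0, 5.3333).
  primal value c^T x* = 32.
Solving the dual: y* = (0, 0, 2).
  dual value b^T y* = 32.
Strong duality: c^T x* = b^T y*. Confirmed.

32


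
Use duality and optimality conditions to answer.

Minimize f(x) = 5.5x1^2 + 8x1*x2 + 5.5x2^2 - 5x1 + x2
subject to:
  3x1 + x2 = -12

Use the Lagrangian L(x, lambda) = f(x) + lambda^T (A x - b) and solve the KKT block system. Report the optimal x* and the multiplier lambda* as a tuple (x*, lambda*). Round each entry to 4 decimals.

Form the Lagrangian:
  L(x, lambda) = (1/2) x^T Q x + c^T x + lambda^T (A x - b)
Stationarity (grad_x L = 0): Q x + c + A^T lambda = 0.
Primal feasibility: A x = b.

This gives the KKT block system:
  [ Q   A^T ] [ x     ]   [-c ]
  [ A    0  ] [ lambda ] = [ b ]

Solving the linear system:
  x*      = (-4.7097, 2.129)
  lambda* = (13.2581)
  f(x*)   = 92.3871

x* = (-4.7097, 2.129), lambda* = (13.2581)


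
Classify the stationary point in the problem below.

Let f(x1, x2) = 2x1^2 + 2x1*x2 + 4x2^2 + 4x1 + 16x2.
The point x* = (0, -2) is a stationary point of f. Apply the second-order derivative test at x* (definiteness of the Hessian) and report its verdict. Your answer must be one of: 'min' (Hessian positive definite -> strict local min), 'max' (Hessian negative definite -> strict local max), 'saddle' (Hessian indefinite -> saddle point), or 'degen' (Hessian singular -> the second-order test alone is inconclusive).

Compute the Hessian H = grad^2 f:
  H = [[4, 2], [2, 8]]
Verify stationarity: grad f(x*) = H x* + g = (0, 0).
Eigenvalues of H: 3.1716, 8.8284.
Both eigenvalues > 0, so H is positive definite -> x* is a strict local min.

min


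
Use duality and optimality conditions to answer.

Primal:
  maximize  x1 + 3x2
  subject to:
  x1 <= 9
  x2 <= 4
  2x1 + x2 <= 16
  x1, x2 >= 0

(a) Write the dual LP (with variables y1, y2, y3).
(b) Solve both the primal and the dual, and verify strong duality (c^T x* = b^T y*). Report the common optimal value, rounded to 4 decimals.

The standard primal-dual pair for 'max c^T x s.t. A x <= b, x >= 0' is:
  Dual:  min b^T y  s.t.  A^T y >= c,  y >= 0.

So the dual LP is:
  minimize  9y1 + 4y2 + 16y3
  subject to:
    y1 + 2y3 >= 1
    y2 + y3 >= 3
    y1, y2, y3 >= 0

Solving the primal: x* = (6, 4).
  primal value c^T x* = 18.
Solving the dual: y* = (0, 2.5, 0.5).
  dual value b^T y* = 18.
Strong duality: c^T x* = b^T y*. Confirmed.

18


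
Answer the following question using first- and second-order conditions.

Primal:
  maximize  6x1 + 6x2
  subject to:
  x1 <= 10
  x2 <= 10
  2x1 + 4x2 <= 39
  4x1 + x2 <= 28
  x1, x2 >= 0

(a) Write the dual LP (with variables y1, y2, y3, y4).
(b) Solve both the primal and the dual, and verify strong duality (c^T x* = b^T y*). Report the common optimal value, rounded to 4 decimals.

The standard primal-dual pair for 'max c^T x s.t. A x <= b, x >= 0' is:
  Dual:  min b^T y  s.t.  A^T y >= c,  y >= 0.

So the dual LP is:
  minimize  10y1 + 10y2 + 39y3 + 28y4
  subject to:
    y1 + 2y3 + 4y4 >= 6
    y2 + 4y3 + y4 >= 6
    y1, y2, y3, y4 >= 0

Solving the primal: x* = (5.2143, 7.1429).
  primal value c^T x* = 74.1429.
Solving the dual: y* = (0, 0, 1.2857, 0.8571).
  dual value b^T y* = 74.1429.
Strong duality: c^T x* = b^T y*. Confirmed.

74.1429


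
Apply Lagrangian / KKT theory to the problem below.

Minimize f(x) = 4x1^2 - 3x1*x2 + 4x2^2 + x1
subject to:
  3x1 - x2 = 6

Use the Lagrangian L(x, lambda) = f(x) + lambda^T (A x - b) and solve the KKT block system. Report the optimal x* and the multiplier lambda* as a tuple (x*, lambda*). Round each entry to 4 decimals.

Form the Lagrangian:
  L(x, lambda) = (1/2) x^T Q x + c^T x + lambda^T (A x - b)
Stationarity (grad_x L = 0): Q x + c + A^T lambda = 0.
Primal feasibility: A x = b.

This gives the KKT block system:
  [ Q   A^T ] [ x     ]   [-c ]
  [ A    0  ] [ lambda ] = [ b ]

Solving the linear system:
  x*      = (2.0161, 0.0484)
  lambda* = (-5.6613)
  f(x*)   = 17.9919

x* = (2.0161, 0.0484), lambda* = (-5.6613)


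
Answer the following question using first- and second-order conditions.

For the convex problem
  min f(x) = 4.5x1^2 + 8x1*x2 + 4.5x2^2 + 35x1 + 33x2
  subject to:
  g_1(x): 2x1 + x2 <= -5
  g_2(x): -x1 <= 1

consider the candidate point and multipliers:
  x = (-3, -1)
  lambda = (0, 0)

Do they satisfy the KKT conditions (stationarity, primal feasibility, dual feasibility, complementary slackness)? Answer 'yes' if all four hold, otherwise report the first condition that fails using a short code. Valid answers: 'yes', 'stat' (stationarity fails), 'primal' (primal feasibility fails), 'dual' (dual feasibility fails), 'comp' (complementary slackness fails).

Gradient of f: grad f(x) = Q x + c = (0, 0)
Constraint values g_i(x) = a_i^T x - b_i:
  g_1((-3, -1)) = -2
  g_2((-3, -1)) = 2
Stationarity residual: grad f(x) + sum_i lambda_i a_i = (0, 0)
  -> stationarity OK
Primal feasibility (all g_i <= 0): FAILS
Dual feasibility (all lambda_i >= 0): OK
Complementary slackness (lambda_i * g_i(x) = 0 for all i): OK

Verdict: the first failing condition is primal_feasibility -> primal.

primal


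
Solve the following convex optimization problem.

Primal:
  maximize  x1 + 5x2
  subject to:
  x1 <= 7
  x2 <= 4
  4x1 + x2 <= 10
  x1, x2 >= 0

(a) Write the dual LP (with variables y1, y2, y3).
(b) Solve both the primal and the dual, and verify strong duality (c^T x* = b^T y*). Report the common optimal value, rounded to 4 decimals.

The standard primal-dual pair for 'max c^T x s.t. A x <= b, x >= 0' is:
  Dual:  min b^T y  s.t.  A^T y >= c,  y >= 0.

So the dual LP is:
  minimize  7y1 + 4y2 + 10y3
  subject to:
    y1 + 4y3 >= 1
    y2 + y3 >= 5
    y1, y2, y3 >= 0

Solving the primal: x* = (1.5, 4).
  primal value c^T x* = 21.5.
Solving the dual: y* = (0, 4.75, 0.25).
  dual value b^T y* = 21.5.
Strong duality: c^T x* = b^T y*. Confirmed.

21.5


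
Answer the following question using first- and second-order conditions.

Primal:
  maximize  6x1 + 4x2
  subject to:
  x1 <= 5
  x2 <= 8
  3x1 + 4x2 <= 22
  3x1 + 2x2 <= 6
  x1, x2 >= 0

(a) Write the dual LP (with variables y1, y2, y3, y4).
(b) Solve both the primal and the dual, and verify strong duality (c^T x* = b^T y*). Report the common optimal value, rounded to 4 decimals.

The standard primal-dual pair for 'max c^T x s.t. A x <= b, x >= 0' is:
  Dual:  min b^T y  s.t.  A^T y >= c,  y >= 0.

So the dual LP is:
  minimize  5y1 + 8y2 + 22y3 + 6y4
  subject to:
    y1 + 3y3 + 3y4 >= 6
    y2 + 4y3 + 2y4 >= 4
    y1, y2, y3, y4 >= 0

Solving the primal: x* = (2, 0).
  primal value c^T x* = 12.
Solving the dual: y* = (0, 0, 0, 2).
  dual value b^T y* = 12.
Strong duality: c^T x* = b^T y*. Confirmed.

12


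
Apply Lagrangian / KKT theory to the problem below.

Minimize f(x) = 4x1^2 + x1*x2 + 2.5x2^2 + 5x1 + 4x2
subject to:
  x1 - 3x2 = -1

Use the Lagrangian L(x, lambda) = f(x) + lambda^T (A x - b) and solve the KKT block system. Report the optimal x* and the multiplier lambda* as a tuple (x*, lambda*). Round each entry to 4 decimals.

Form the Lagrangian:
  L(x, lambda) = (1/2) x^T Q x + c^T x + lambda^T (A x - b)
Stationarity (grad_x L = 0): Q x + c + A^T lambda = 0.
Primal feasibility: A x = b.

This gives the KKT block system:
  [ Q   A^T ] [ x     ]   [-c ]
  [ A    0  ] [ lambda ] = [ b ]

Solving the linear system:
  x*      = (-0.7831, 0.0723)
  lambda* = (1.1928)
  f(x*)   = -1.2169

x* = (-0.7831, 0.0723), lambda* = (1.1928)


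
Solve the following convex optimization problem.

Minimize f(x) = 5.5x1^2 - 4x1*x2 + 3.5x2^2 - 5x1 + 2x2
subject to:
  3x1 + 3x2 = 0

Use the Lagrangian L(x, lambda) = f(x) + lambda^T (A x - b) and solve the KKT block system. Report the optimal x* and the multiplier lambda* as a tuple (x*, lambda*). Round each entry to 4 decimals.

Form the Lagrangian:
  L(x, lambda) = (1/2) x^T Q x + c^T x + lambda^T (A x - b)
Stationarity (grad_x L = 0): Q x + c + A^T lambda = 0.
Primal feasibility: A x = b.

This gives the KKT block system:
  [ Q   A^T ] [ x     ]   [-c ]
  [ A    0  ] [ lambda ] = [ b ]

Solving the linear system:
  x*      = (0.2692, -0.2692)
  lambda* = (0.3205)
  f(x*)   = -0.9423

x* = (0.2692, -0.2692), lambda* = (0.3205)


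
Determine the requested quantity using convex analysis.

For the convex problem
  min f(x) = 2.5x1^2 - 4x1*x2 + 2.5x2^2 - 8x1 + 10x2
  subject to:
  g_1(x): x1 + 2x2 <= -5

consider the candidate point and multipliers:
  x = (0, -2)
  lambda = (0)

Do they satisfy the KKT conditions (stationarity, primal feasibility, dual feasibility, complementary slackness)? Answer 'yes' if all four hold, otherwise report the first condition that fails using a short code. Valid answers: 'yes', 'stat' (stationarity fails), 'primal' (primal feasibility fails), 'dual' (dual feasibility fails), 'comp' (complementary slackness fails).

Gradient of f: grad f(x) = Q x + c = (0, 0)
Constraint values g_i(x) = a_i^T x - b_i:
  g_1((0, -2)) = 1
Stationarity residual: grad f(x) + sum_i lambda_i a_i = (0, 0)
  -> stationarity OK
Primal feasibility (all g_i <= 0): FAILS
Dual feasibility (all lambda_i >= 0): OK
Complementary slackness (lambda_i * g_i(x) = 0 for all i): OK

Verdict: the first failing condition is primal_feasibility -> primal.

primal
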